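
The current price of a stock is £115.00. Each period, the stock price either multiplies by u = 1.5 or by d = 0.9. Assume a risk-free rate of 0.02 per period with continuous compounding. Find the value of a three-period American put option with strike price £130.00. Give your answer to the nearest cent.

Risk-neutral probability p = (e^0.02 − 0.9)/(1.5 − 0.9) = 0.1202/0.6000 = 0.2003
Terminal stock prices: S_uuu = 388.1, S_uud = 232.9, S_udd = 139.7, S_ddd = 83.84
Terminal payoffs (K − S): max(-258.1, 0) = 0, max(-102.9, 0) = 0, max(-9.725, 0) = 0, max(46.16, 0) = 46.16
Node uu (S = 258.8): continuation = e^(−0.02)·[0.2003·0.0000 + 0.7997·0.0000] = 0.0000; exercise value = 0.0000 ≤ continuation, so V_uu = 0.0000
Node ud (S = 155.2): continuation = e^(−0.02)·[0.2003·0.0000 + 0.7997·0.0000] = 0.0000; exercise value = 0.0000 ≤ continuation, so V_ud = 0.0000
Node dd (S = 93.15): continuation = e^(−0.02)·[0.2003·0.0000 + 0.7997·46.1650] = 36.1855; exercise value = 36.8500 > continuation, so V_dd = 36.8500 (exercise)
Node u (S = 172.5): continuation = e^(−0.02)·[0.2003·0.0000 + 0.7997·0.0000] = 0.0000; exercise value = 0.0000 ≤ continuation, so V_u = 0.0000
Node d (S = 103.5): continuation = e^(−0.02)·[0.2003·0.0000 + 0.7997·36.8500] = 28.8841; exercise value = 26.5000 ≤ continuation, so V_d = 28.8841
Node 0 (S = 115): continuation = e^(−0.02)·[0.2003·0.0000 + 0.7997·28.8841] = 22.6403; exercise value = 15.0000 ≤ continuation, so V_0 = 22.6403

£22.64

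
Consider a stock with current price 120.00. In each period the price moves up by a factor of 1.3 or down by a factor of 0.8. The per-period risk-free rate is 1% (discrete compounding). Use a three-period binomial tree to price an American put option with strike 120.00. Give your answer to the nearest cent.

Risk-neutral probability p = (1 + 0.01 − 0.8)/(1.3 − 0.8) = 0.2100/0.5000 = 0.4200
Terminal stock prices: S_uuu = 263.6, S_uud = 162.2, S_udd = 99.84, S_ddd = 61.44
Terminal payoffs (K − S): max(-143.6, 0) = 0, max(-42.24, 0) = 0, max(20.16, 0) = 20.16, max(58.56, 0) = 58.56
Node uu (S = 202.8): continuation = 1/1.01·[0.4200·0.0000 + 0.5800·0.0000] = 0.0000; exercise value = 0.0000 ≤ continuation, so V_uu = 0.0000
Node ud (S = 124.8): continuation = 1/1.01·[0.4200·0.0000 + 0.5800·20.1600] = 11.5770; exercise value = 0.0000 ≤ continuation, so V_ud = 11.5770
Node dd (S = 76.8): continuation = 1/1.01·[0.4200·20.1600 + 0.5800·58.5600] = 42.0119; exercise value = 43.2000 > continuation, so V_dd = 43.2000 (exercise)
Node u (S = 156): continuation = 1/1.01·[0.4200·0.0000 + 0.5800·11.5770] = 6.6482; exercise value = 0.0000 ≤ continuation, so V_u = 6.6482
Node d (S = 96): continuation = 1/1.01·[0.4200·11.5770 + 0.5800·43.2000] = 29.6221; exercise value = 24.0000 ≤ continuation, so V_d = 29.6221
Node 0 (S = 120): continuation = 1/1.01·[0.4200·6.6482 + 0.5800·29.6221] = 19.7753; exercise value = 0.0000 ≤ continuation, so V_0 = 19.7753

19.78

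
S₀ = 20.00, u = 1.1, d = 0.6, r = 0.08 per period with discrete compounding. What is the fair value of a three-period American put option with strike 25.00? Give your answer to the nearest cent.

5.00

Risk-neutral probability p = (1 + 0.08 − 0.6)/(1.1 − 0.6) = 0.4800/0.5000 = 0.9600
Terminal stock prices: S_uuu = 26.62, S_uud = 14.52, S_udd = 7.92, S_ddd = 4.32
Terminal payoffs (K − S): max(-1.62, 0) = 0, max(10.48, 0) = 10.48, max(17.08, 0) = 17.08, max(20.68, 0) = 20.68
Node uu (S = 24.2): continuation = 1/1.08·[0.9600·0.0000 + 0.0400·10.4800] = 0.3881; exercise value = 0.8000 > continuation, so V_uu = 0.8000 (exercise)
Node ud (S = 13.2): continuation = 1/1.08·[0.9600·10.4800 + 0.0400·17.0800] = 9.9481; exercise value = 11.8000 > continuation, so V_ud = 11.8000 (exercise)
Node dd (S = 7.2): continuation = 1/1.08·[0.9600·17.0800 + 0.0400·20.6800] = 15.9481; exercise value = 17.8000 > continuation, so V_dd = 17.8000 (exercise)
Node u (S = 22): continuation = 1/1.08·[0.9600·0.8000 + 0.0400·11.8000] = 1.1481; exercise value = 3.0000 > continuation, so V_u = 3.0000 (exercise)
Node d (S = 12): continuation = 1/1.08·[0.9600·11.8000 + 0.0400·17.8000] = 11.1481; exercise value = 13.0000 > continuation, so V_d = 13.0000 (exercise)
Node 0 (S = 20): continuation = 1/1.08·[0.9600·3.0000 + 0.0400·13.0000] = 3.1481; exercise value = 5.0000 > continuation, so V_0 = 5.0000 (exercise)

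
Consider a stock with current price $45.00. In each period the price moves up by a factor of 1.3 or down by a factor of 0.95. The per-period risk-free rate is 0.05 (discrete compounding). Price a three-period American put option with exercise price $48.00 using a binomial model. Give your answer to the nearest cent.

$3.57

Risk-neutral probability p = (1 + 0.05 − 0.95)/(1.3 − 0.95) = 0.1000/0.3500 = 0.2857
Terminal stock prices: S_uuu = 98.87, S_uud = 72.25, S_udd = 52.8, S_ddd = 38.58
Terminal payoffs (K − S): max(-50.87, 0) = 0, max(-24.25, 0) = 0, max(-4.796, 0) = 0, max(9.418, 0) = 9.418
Node uu (S = 76.05): continuation = 1/1.05·[0.2857·0.0000 + 0.7143·0.0000] = 0.0000; exercise value = 0.0000 ≤ continuation, so V_uu = 0.0000
Node ud (S = 55.57): continuation = 1/1.05·[0.2857·0.0000 + 0.7143·0.0000] = 0.0000; exercise value = 0.0000 ≤ continuation, so V_ud = 0.0000
Node dd (S = 40.61): continuation = 1/1.05·[0.2857·0.0000 + 0.7143·9.4181] = 6.4069; exercise value = 7.3875 > continuation, so V_dd = 7.3875 (exercise)
Node u (S = 58.5): continuation = 1/1.05·[0.2857·0.0000 + 0.7143·0.0000] = 0.0000; exercise value = 0.0000 ≤ continuation, so V_u = 0.0000
Node d (S = 42.75): continuation = 1/1.05·[0.2857·0.0000 + 0.7143·7.3875] = 5.0255; exercise value = 5.2500 > continuation, so V_d = 5.2500 (exercise)
Node 0 (S = 45): continuation = 1/1.05·[0.2857·0.0000 + 0.7143·5.2500] = 3.5714; exercise value = 3.0000 ≤ continuation, so V_0 = 3.5714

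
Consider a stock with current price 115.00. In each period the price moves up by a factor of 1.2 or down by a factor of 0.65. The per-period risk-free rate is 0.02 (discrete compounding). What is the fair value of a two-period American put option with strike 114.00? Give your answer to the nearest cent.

17.74

Risk-neutral probability p = (1 + 0.02 − 0.65)/(1.2 − 0.65) = 0.3700/0.5500 = 0.6727
Terminal stock prices: S_uu = 165.6, S_ud = 89.7, S_dd = 48.59
Terminal payoffs (K − S): max(-51.6, 0) = 0, max(24.3, 0) = 24.3, max(65.41, 0) = 65.41
Node u (S = 138): continuation = 1/1.02·[0.6727·0.0000 + 0.3273·24.3000] = 7.7968; exercise value = 0.0000 ≤ continuation, so V_u = 7.7968
Node d (S = 74.75): continuation = 1/1.02·[0.6727·24.3000 + 0.3273·65.4125] = 37.0147; exercise value = 39.2500 > continuation, so V_d = 39.2500 (exercise)
Node 0 (S = 115): continuation = 1/1.02·[0.6727·7.7968 + 0.3273·39.2500] = 17.7359; exercise value = 0.0000 ≤ continuation, so V_0 = 17.7359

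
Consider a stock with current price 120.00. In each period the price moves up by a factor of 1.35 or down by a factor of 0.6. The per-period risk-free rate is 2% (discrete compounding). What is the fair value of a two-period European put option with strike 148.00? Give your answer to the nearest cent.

43.56

Risk-neutral probability p = (1 + 0.02 − 0.6)/(1.35 − 0.6) = 0.4200/0.7500 = 0.5600
Terminal stock prices: S_uu = 218.7, S_ud = 97.2, S_dd = 43.2
Terminal payoffs (K − S): max(-70.7, 0) = 0, max(50.8, 0) = 50.8, max(104.8, 0) = 104.8
Node u (S = 162): V_u = 1/1.02·[0.5600·0.0000 + 0.4400·50.8000] = 21.9137
Node d (S = 72): V_d = 1/1.02·[0.5600·50.8000 + 0.4400·104.8000] = 73.0980
Node 0 (S = 120): V_0 = 1/1.02·[0.5600·21.9137 + 0.4400·73.0980] = 43.5636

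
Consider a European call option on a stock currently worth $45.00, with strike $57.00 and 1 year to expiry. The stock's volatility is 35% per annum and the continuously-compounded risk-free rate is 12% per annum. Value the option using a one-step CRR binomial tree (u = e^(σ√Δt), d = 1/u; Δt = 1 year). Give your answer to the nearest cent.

CRR parameters: u = e^(σ√Δt) = e^(0.35·√1) = 1.4191, d = 1/u = 0.7047
Per-period rate: rΔt = 0.12·1 = 0.12, so R = e^0.12 = 1.1275
Risk-neutral probability p = (e^0.12 − 0.7047)/(1.4191 − 0.7047) = 0.4228/0.7144 = 0.5919
Terminal stock prices: S_u = 63.86, S_d = 31.71
Terminal payoffs (S − K): max(6.858, 0) = 6.858, max(-25.29, 0) = 0
Node 0 (S = 45): V_0 = e^(−0.12)·[0.5919·6.8580 + 0.4081·0.0000] = 3.6000

$3.60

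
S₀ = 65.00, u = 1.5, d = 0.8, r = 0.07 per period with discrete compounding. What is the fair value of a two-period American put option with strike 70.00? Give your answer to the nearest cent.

Risk-neutral probability p = (1 + 0.07 − 0.8)/(1.5 − 0.8) = 0.2700/0.7000 = 0.3857
Terminal stock prices: S_uu = 146.2, S_ud = 78, S_dd = 41.6
Terminal payoffs (K − S): max(-76.25, 0) = 0, max(-8, 0) = 0, max(28.4, 0) = 28.4
Node u (S = 97.5): continuation = 1/1.07·[0.3857·0.0000 + 0.6143·0.0000] = 0.0000; exercise value = 0.0000 ≤ continuation, so V_u = 0.0000
Node d (S = 52): continuation = 1/1.07·[0.3857·0.0000 + 0.6143·28.4000] = 16.3044; exercise value = 18.0000 > continuation, so V_d = 18.0000 (exercise)
Node 0 (S = 65): continuation = 1/1.07·[0.3857·0.0000 + 0.6143·18.0000] = 10.3338; exercise value = 5.0000 ≤ continuation, so V_0 = 10.3338

10.33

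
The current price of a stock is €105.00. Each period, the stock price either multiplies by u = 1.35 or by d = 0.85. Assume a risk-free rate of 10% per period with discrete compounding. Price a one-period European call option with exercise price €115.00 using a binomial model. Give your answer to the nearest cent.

€12.16

Risk-neutral probability p = (1 + 0.1 − 0.85)/(1.35 − 0.85) = 0.2500/0.5000 = 0.5000
Terminal stock prices: S_u = 141.8, S_d = 89.25
Terminal payoffs (S − K): max(26.75, 0) = 26.75, max(-25.75, 0) = 0
Node 0 (S = 105): V_0 = 1/1.1·[0.5000·26.7500 + 0.5000·0.0000] = 12.1591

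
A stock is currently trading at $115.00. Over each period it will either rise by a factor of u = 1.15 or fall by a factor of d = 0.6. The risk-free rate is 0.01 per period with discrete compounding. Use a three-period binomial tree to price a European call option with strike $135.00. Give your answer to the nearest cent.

$16.04

Risk-neutral probability p = (1 + 0.01 − 0.6)/(1.15 − 0.6) = 0.4100/0.5500 = 0.7455
Terminal stock prices: S_uuu = 174.9, S_uud = 91.25, S_udd = 47.61, S_ddd = 24.84
Terminal payoffs (S − K): max(39.9, 0) = 39.9, max(-43.75, 0) = 0, max(-87.39, 0) = 0, max(-110.2, 0) = 0
Node uu (S = 152.1): V_uu = 1/1.01·[0.7455·39.9006 + 0.2545·0.0000] = 29.4496
Node ud (S = 79.35): V_ud = 1/1.01·[0.7455·0.0000 + 0.2545·0.0000] = 0.0000
Node dd (S = 41.4): V_dd = 1/1.01·[0.7455·0.0000 + 0.2545·0.0000] = 0.0000
Node u (S = 132.2): V_u = 1/1.01·[0.7455·29.4496 + 0.2545·0.0000] = 21.7360
Node d (S = 69): V_d = 1/1.01·[0.7455·0.0000 + 0.2545·0.0000] = 0.0000
Node 0 (S = 115): V_0 = 1/1.01·[0.7455·21.7360 + 0.2545·0.0000] = 16.0428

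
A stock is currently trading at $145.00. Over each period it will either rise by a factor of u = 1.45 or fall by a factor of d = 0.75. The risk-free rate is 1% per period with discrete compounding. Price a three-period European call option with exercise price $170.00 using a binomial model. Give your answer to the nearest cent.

$28.34

Risk-neutral probability p = (1 + 0.01 − 0.75)/(1.45 − 0.75) = 0.2600/0.7000 = 0.3714
Terminal stock prices: S_uuu = 442.1, S_uud = 228.6, S_udd = 118.3, S_ddd = 61.17
Terminal payoffs (S − K): max(272.1, 0) = 272.1, max(58.65, 0) = 58.65, max(-51.73, 0) = 0, max(-108.8, 0) = 0
Node uu (S = 304.9): V_uu = 1/1.01·[0.3714·272.0506 + 0.6286·58.6469] = 136.5457
Node ud (S = 157.7): V_ud = 1/1.01·[0.3714·58.6469 + 0.6286·0.0000] = 21.5675
Node dd (S = 81.56): V_dd = 1/1.01·[0.3714·0.0000 + 0.6286·0.0000] = 0.0000
Node u (S = 210.2): V_u = 1/1.01·[0.3714·136.5457 + 0.6286·21.5675] = 63.6373
Node d (S = 108.8): V_d = 1/1.01·[0.3714·21.5675 + 0.6286·0.0000] = 7.9315
Node 0 (S = 145): V_0 = 1/1.01·[0.3714·63.6373 + 0.6286·7.9315] = 28.3388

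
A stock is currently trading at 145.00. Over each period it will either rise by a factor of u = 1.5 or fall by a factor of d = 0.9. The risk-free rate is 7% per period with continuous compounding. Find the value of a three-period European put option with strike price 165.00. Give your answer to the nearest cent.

17.38

Risk-neutral probability p = (e^0.07 − 0.9)/(1.5 − 0.9) = 0.1725/0.6000 = 0.2875
Terminal stock prices: S_uuu = 489.4, S_uud = 293.6, S_udd = 176.2, S_ddd = 105.7
Terminal payoffs (K − S): max(-324.4, 0) = 0, max(-128.6, 0) = 0, max(-11.18, 0) = 0, max(59.29, 0) = 59.29
Node uu (S = 326.2): V_uu = e^(−0.07)·[0.2875·0.0000 + 0.7125·0.0000] = 0.0000
Node ud (S = 195.8): V_ud = e^(−0.07)·[0.2875·0.0000 + 0.7125·0.0000] = 0.0000
Node dd (S = 117.5): V_dd = e^(−0.07)·[0.2875·0.0000 + 0.7125·59.2950] = 39.3907
Node u (S = 217.5): V_u = e^(−0.07)·[0.2875·0.0000 + 0.7125·0.0000] = 0.0000
Node d (S = 130.5): V_d = e^(−0.07)·[0.2875·0.0000 + 0.7125·39.3907] = 26.1680
Node 0 (S = 145): V_0 = e^(−0.07)·[0.2875·0.0000 + 0.7125·26.1680] = 17.3838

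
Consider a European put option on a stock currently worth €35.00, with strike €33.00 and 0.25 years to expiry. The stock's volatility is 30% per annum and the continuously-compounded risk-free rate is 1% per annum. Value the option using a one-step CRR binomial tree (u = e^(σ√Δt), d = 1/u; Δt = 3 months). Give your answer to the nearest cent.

€1.52

CRR parameters: u = e^(σ√Δt) = e^(0.3·√0.25) = 1.1618, d = 1/u = 0.8607
Per-period rate: rΔt = 0.01·0.25 = 0.0025, so R = e^0.0025 = 1.0025
Risk-neutral probability p = (e^0.0025 − 0.8607)/(1.1618 − 0.8607) = 0.1418/0.3011 = 0.4709
Terminal stock prices: S_u = 40.66, S_d = 30.12
Terminal payoffs (K − S): max(-7.664, 0) = 0, max(2.875, 0) = 2.875
Node 0 (S = 35): V_0 = e^(−0.0025)·[0.4709·0.0000 + 0.5291·2.8752] = 1.5175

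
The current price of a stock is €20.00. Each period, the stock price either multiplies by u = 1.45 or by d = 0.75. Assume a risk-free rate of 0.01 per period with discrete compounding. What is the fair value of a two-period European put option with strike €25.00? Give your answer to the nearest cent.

Risk-neutral probability p = (1 + 0.01 − 0.75)/(1.45 − 0.75) = 0.2600/0.7000 = 0.3714
Terminal stock prices: S_uu = 42.05, S_ud = 21.75, S_dd = 11.25
Terminal payoffs (K − S): max(-17.05, 0) = 0, max(3.25, 0) = 3.25, max(13.75, 0) = 13.75
Node u (S = 29): V_u = 1/1.01·[0.3714·0.0000 + 0.6286·3.2500] = 2.0226
Node d (S = 15): V_d = 1/1.01·[0.3714·3.2500 + 0.6286·13.7500] = 9.7525
Node 0 (S = 20): V_0 = 1/1.01·[0.3714·2.0226 + 0.6286·9.7525] = 6.8133

€6.81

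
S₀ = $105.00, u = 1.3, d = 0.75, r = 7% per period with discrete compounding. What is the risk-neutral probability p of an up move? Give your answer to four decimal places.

Risk-neutral probability p = (1 + 0.07 − 0.75)/(1.3 − 0.75) = 0.3200/0.5500 = 0.5818

p = 0.5818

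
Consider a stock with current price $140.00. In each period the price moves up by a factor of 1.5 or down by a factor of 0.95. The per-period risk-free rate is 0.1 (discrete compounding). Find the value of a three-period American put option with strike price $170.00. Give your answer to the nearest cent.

Risk-neutral probability p = (1 + 0.1 − 0.95)/(1.5 − 0.95) = 0.1500/0.5500 = 0.2727
Terminal stock prices: S_uuu = 472.5, S_uud = 299.2, S_udd = 189.5, S_ddd = 120
Terminal payoffs (K − S): max(-302.5, 0) = 0, max(-129.2, 0) = 0, max(-19.53, 0) = 0, max(49.97, 0) = 49.97
Node uu (S = 315): continuation = 1/1.1·[0.2727·0.0000 + 0.7273·0.0000] = 0.0000; exercise value = 0.0000 ≤ continuation, so V_uu = 0.0000
Node ud (S = 199.5): continuation = 1/1.1·[0.2727·0.0000 + 0.7273·0.0000] = 0.0000; exercise value = 0.0000 ≤ continuation, so V_ud = 0.0000
Node dd (S = 126.3): continuation = 1/1.1·[0.2727·0.0000 + 0.7273·49.9675] = 33.0364; exercise value = 43.6500 > continuation, so V_dd = 43.6500 (exercise)
Node u (S = 210): continuation = 1/1.1·[0.2727·0.0000 + 0.7273·0.0000] = 0.0000; exercise value = 0.0000 ≤ continuation, so V_u = 0.0000
Node d (S = 133): continuation = 1/1.1·[0.2727·0.0000 + 0.7273·43.6500] = 28.8595; exercise value = 37.0000 > continuation, so V_d = 37.0000 (exercise)
Node 0 (S = 140): continuation = 1/1.1·[0.2727·0.0000 + 0.7273·37.0000] = 24.4628; exercise value = 30.0000 > continuation, so V_0 = 30.0000 (exercise)

$30.00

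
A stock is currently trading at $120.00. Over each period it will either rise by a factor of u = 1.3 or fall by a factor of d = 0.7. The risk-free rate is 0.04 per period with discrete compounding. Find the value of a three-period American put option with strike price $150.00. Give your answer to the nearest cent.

$37.76

Risk-neutral probability p = (1 + 0.04 − 0.7)/(1.3 − 0.7) = 0.3400/0.6000 = 0.5667
Terminal stock prices: S_uuu = 263.6, S_uud = 142, S_udd = 76.44, S_ddd = 41.16
Terminal payoffs (K − S): max(-113.6, 0) = 0, max(8.04, 0) = 8.04, max(73.56, 0) = 73.56, max(108.8, 0) = 108.8
Node uu (S = 202.8): continuation = 1/1.04·[0.5667·0.0000 + 0.4333·8.0400] = 3.3500; exercise value = 0.0000 ≤ continuation, so V_uu = 3.3500
Node ud (S = 109.2): continuation = 1/1.04·[0.5667·8.0400 + 0.4333·73.5600] = 35.0308; exercise value = 40.8000 > continuation, so V_ud = 40.8000 (exercise)
Node dd (S = 58.8): continuation = 1/1.04·[0.5667·73.5600 + 0.4333·108.8400] = 85.4308; exercise value = 91.2000 > continuation, so V_dd = 91.2000 (exercise)
Node u (S = 156): continuation = 1/1.04·[0.5667·3.3500 + 0.4333·40.8000] = 18.8253; exercise value = 0.0000 ≤ continuation, so V_u = 18.8253
Node d (S = 84): continuation = 1/1.04·[0.5667·40.8000 + 0.4333·91.2000] = 60.2308; exercise value = 66.0000 > continuation, so V_d = 66.0000 (exercise)
Node 0 (S = 120): continuation = 1/1.04·[0.5667·18.8253 + 0.4333·66.0000] = 37.7574; exercise value = 30.0000 ≤ continuation, so V_0 = 37.7574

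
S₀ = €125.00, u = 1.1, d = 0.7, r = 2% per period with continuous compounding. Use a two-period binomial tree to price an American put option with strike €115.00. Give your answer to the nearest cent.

Risk-neutral probability p = (e^0.02 − 0.7)/(1.1 − 0.7) = 0.3202/0.4000 = 0.8005
Terminal stock prices: S_uu = 151.3, S_ud = 96.25, S_dd = 61.25
Terminal payoffs (K − S): max(-36.25, 0) = 0, max(18.75, 0) = 18.75, max(53.75, 0) = 53.75
Node u (S = 137.5): continuation = e^(−0.02)·[0.8005·0.0000 + 0.1995·18.7500] = 3.6665; exercise value = 0.0000 ≤ continuation, so V_u = 3.6665
Node d (S = 87.5): continuation = e^(−0.02)·[0.8005·18.7500 + 0.1995·53.7500] = 25.2228; exercise value = 27.5000 > continuation, so V_d = 27.5000 (exercise)
Node 0 (S = 125): continuation = e^(−0.02)·[0.8005·3.6665 + 0.1995·27.5000] = 8.2544; exercise value = 0.0000 ≤ continuation, so V_0 = 8.2544

€8.25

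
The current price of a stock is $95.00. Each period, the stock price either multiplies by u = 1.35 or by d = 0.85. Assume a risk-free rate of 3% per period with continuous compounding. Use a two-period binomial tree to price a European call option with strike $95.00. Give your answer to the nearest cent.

$15.67

Risk-neutral probability p = (e^0.03 − 0.85)/(1.35 − 0.85) = 0.1805/0.5000 = 0.3609
Terminal stock prices: S_uu = 173.1, S_ud = 109, S_dd = 68.64
Terminal payoffs (S − K): max(78.14, 0) = 78.14, max(14.01, 0) = 14.01, max(-26.36, 0) = 0
Node u (S = 128.2): V_u = e^(−0.03)·[0.3609·78.1375 + 0.6391·14.0125] = 36.0577
Node d (S = 80.75): V_d = e^(−0.03)·[0.3609·14.0125 + 0.6391·0.0000] = 4.9078
Node 0 (S = 95): V_0 = e^(−0.03)·[0.3609·36.0577 + 0.6391·4.9078] = 15.6727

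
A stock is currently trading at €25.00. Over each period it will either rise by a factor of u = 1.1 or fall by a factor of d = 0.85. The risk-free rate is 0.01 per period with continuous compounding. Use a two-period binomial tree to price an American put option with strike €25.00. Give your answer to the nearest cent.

€1.70

Risk-neutral probability p = (e^0.01 − 0.85)/(1.1 − 0.85) = 0.1601/0.2500 = 0.6402
Terminal stock prices: S_uu = 30.25, S_ud = 23.38, S_dd = 18.06
Terminal payoffs (K − S): max(-5.25, 0) = 0, max(1.625, 0) = 1.625, max(6.938, 0) = 6.938
Node u (S = 27.5): continuation = e^(−0.01)·[0.6402·0.0000 + 0.3598·1.6250] = 0.5789; exercise value = 0.0000 ≤ continuation, so V_u = 0.5789
Node d (S = 21.25): continuation = e^(−0.01)·[0.6402·1.6250 + 0.3598·6.9375] = 3.5012; exercise value = 3.7500 > continuation, so V_d = 3.7500 (exercise)
Node 0 (S = 25): continuation = e^(−0.01)·[0.6402·0.5789 + 0.3598·3.7500] = 1.7027; exercise value = 0.0000 ≤ continuation, so V_0 = 1.7027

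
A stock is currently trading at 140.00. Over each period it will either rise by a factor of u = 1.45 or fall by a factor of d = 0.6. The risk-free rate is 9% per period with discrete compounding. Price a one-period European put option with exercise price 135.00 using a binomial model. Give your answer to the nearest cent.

19.82

Risk-neutral probability p = (1 + 0.09 − 0.6)/(1.45 − 0.6) = 0.4900/0.8500 = 0.5765
Terminal stock prices: S_u = 203, S_d = 84
Terminal payoffs (K − S): max(-68, 0) = 0, max(51, 0) = 51
Node 0 (S = 140): V_0 = 1/1.09·[0.5765·0.0000 + 0.4235·51.0000] = 19.8165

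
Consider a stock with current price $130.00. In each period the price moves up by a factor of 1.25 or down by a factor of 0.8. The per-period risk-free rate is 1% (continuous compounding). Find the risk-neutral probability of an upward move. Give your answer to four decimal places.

Risk-neutral probability p = (e^0.01 − 0.8)/(1.25 − 0.8) = 0.2101/0.4500 = 0.4668

p = 0.4668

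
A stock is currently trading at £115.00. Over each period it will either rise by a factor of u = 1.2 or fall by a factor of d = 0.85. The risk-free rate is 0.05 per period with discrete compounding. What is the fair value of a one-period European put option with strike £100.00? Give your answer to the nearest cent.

£0.92

Risk-neutral probability p = (1 + 0.05 − 0.85)/(1.2 − 0.85) = 0.2000/0.3500 = 0.5714
Terminal stock prices: S_u = 138, S_d = 97.75
Terminal payoffs (K − S): max(-38, 0) = 0, max(2.25, 0) = 2.25
Node 0 (S = 115): V_0 = 1/1.05·[0.5714·0.0000 + 0.4286·2.2500] = 0.9184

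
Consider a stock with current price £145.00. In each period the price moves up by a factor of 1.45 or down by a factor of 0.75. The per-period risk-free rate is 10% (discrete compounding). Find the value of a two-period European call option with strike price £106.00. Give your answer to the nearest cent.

Risk-neutral probability p = (1 + 0.1 − 0.75)/(1.45 − 0.75) = 0.3500/0.7000 = 0.5000
Terminal stock prices: S_uu = 304.9, S_ud = 157.7, S_dd = 81.56
Terminal payoffs (S − K): max(198.9, 0) = 198.9, max(51.69, 0) = 51.69, max(-24.44, 0) = 0
Node u (S = 210.2): V_u = 1/1.1·[0.5000·198.8625 + 0.5000·51.6875] = 113.8864
Node d (S = 108.8): V_d = 1/1.1·[0.5000·51.6875 + 0.5000·0.0000] = 23.4943
Node 0 (S = 145): V_0 = 1/1.1·[0.5000·113.8864 + 0.5000·23.4943] = 62.4458

£62.45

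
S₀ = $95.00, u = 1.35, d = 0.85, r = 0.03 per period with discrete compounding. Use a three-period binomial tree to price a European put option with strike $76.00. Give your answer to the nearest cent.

Risk-neutral probability p = (1 + 0.03 − 0.85)/(1.35 − 0.85) = 0.1800/0.5000 = 0.3600
Terminal stock prices: S_uuu = 233.7, S_uud = 147.2, S_udd = 92.66, S_ddd = 58.34
Terminal payoffs (K − S): max(-157.7, 0) = 0, max(-71.17, 0) = 0, max(-16.66, 0) = 0, max(17.66, 0) = 17.66
Node uu (S = 173.1): V_uu = 1/1.03·[0.3600·0.0000 + 0.6400·0.0000] = 0.0000
Node ud (S = 109): V_ud = 1/1.03·[0.3600·0.0000 + 0.6400·0.0000] = 0.0000
Node dd (S = 68.64): V_dd = 1/1.03·[0.3600·0.0000 + 0.6400·17.6581] = 10.9720
Node u (S = 128.2): V_u = 1/1.03·[0.3600·0.0000 + 0.6400·0.0000] = 0.0000
Node d (S = 80.75): V_d = 1/1.03·[0.3600·0.0000 + 0.6400·10.9720] = 6.8176
Node 0 (S = 95): V_0 = 1/1.03·[0.3600·0.0000 + 0.6400·6.8176] = 4.2362

$4.24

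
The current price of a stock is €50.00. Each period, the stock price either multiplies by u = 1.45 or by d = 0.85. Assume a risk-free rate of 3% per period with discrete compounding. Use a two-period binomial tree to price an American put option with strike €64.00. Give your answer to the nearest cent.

Risk-neutral probability p = (1 + 0.03 − 0.85)/(1.45 − 0.85) = 0.1800/0.6000 = 0.3000
Terminal stock prices: S_uu = 105.1, S_ud = 61.62, S_dd = 36.12
Terminal payoffs (K − S): max(-41.12, 0) = 0, max(2.375, 0) = 2.375, max(27.88, 0) = 27.88
Node u (S = 72.5): continuation = 1/1.03·[0.3000·0.0000 + 0.7000·2.3750] = 1.6141; exercise value = 0.0000 ≤ continuation, so V_u = 1.6141
Node d (S = 42.5): continuation = 1/1.03·[0.3000·2.3750 + 0.7000·27.8750] = 19.6359; exercise value = 21.5000 > continuation, so V_d = 21.5000 (exercise)
Node 0 (S = 50): continuation = 1/1.03·[0.3000·1.6141 + 0.7000·21.5000] = 15.0818; exercise value = 14.0000 ≤ continuation, so V_0 = 15.0818

€15.08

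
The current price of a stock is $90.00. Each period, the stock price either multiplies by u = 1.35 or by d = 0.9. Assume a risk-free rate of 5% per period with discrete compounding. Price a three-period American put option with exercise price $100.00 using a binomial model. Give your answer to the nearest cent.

$12.27

Risk-neutral probability p = (1 + 0.05 − 0.9)/(1.35 − 0.9) = 0.1500/0.4500 = 0.3333
Terminal stock prices: S_uuu = 221.4, S_uud = 147.6, S_udd = 98.42, S_ddd = 65.61
Terminal payoffs (K − S): max(-121.4, 0) = 0, max(-47.62, 0) = 0, max(1.585, 0) = 1.585, max(34.39, 0) = 34.39
Node uu (S = 164): continuation = 1/1.05·[0.3333·0.0000 + 0.6667·0.0000] = 0.0000; exercise value = 0.0000 ≤ continuation, so V_uu = 0.0000
Node ud (S = 109.4): continuation = 1/1.05·[0.3333·0.0000 + 0.6667·1.5850] = 1.0063; exercise value = 0.0000 ≤ continuation, so V_ud = 1.0063
Node dd (S = 72.9): continuation = 1/1.05·[0.3333·1.5850 + 0.6667·34.3900] = 22.3381; exercise value = 27.1000 > continuation, so V_dd = 27.1000 (exercise)
Node u (S = 121.5): continuation = 1/1.05·[0.3333·0.0000 + 0.6667·1.0063] = 0.6390; exercise value = 0.0000 ≤ continuation, so V_u = 0.6390
Node d (S = 81): continuation = 1/1.05·[0.3333·1.0063 + 0.6667·27.1000] = 17.5258; exercise value = 19.0000 > continuation, so V_d = 19.0000 (exercise)
Node 0 (S = 90): continuation = 1/1.05·[0.3333·0.6390 + 0.6667·19.0000] = 12.2663; exercise value = 10.0000 ≤ continuation, so V_0 = 12.2663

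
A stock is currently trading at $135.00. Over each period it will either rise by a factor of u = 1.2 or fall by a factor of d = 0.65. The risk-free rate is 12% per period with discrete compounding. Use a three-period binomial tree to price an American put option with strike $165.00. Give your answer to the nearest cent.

$30.00

Risk-neutral probability p = (1 + 0.12 − 0.65)/(1.2 − 0.65) = 0.4700/0.5500 = 0.8545
Terminal stock prices: S_uuu = 233.3, S_uud = 126.4, S_udd = 68.45, S_ddd = 37.07
Terminal payoffs (K − S): max(-68.28, 0) = 0, max(38.64, 0) = 38.64, max(96.55, 0) = 96.55, max(127.9, 0) = 127.9
Node uu (S = 194.4): continuation = 1/1.12·[0.8545·0.0000 + 0.1455·38.6400] = 5.0182; exercise value = 0.0000 ≤ continuation, so V_uu = 5.0182
Node ud (S = 105.3): continuation = 1/1.12·[0.8545·38.6400 + 0.1455·96.5550] = 42.0214; exercise value = 59.7000 > continuation, so V_ud = 59.7000 (exercise)
Node dd (S = 57.04): continuation = 1/1.12·[0.8545·96.5550 + 0.1455·127.9256] = 90.2839; exercise value = 107.9625 > continuation, so V_dd = 107.9625 (exercise)
Node u (S = 162): continuation = 1/1.12·[0.8545·5.0182 + 0.1455·59.7000] = 11.5821; exercise value = 3.0000 ≤ continuation, so V_u = 11.5821
Node d (S = 87.75): continuation = 1/1.12·[0.8545·59.7000 + 0.1455·107.9625] = 59.5714; exercise value = 77.2500 > continuation, so V_d = 77.2500 (exercise)
Node 0 (S = 135): continuation = 1/1.12·[0.8545·11.5821 + 0.1455·77.2500] = 18.8694; exercise value = 30.0000 > continuation, so V_0 = 30.0000 (exercise)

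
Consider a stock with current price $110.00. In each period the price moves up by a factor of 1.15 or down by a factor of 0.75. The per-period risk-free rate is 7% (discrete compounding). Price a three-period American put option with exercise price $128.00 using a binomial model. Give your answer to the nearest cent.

$18.00

Risk-neutral probability p = (1 + 0.07 − 0.75)/(1.15 − 0.75) = 0.3200/0.4000 = 0.8000
Terminal stock prices: S_uuu = 167.3, S_uud = 109.1, S_udd = 71.16, S_ddd = 46.41
Terminal payoffs (K − S): max(-39.3, 0) = 0, max(18.89, 0) = 18.89, max(56.84, 0) = 56.84, max(81.59, 0) = 81.59
Node uu (S = 145.5): continuation = 1/1.07·[0.8000·0.0000 + 0.2000·18.8938] = 3.5315; exercise value = 0.0000 ≤ continuation, so V_uu = 3.5315
Node ud (S = 94.87): continuation = 1/1.07·[0.8000·18.8938 + 0.2000·56.8438] = 24.7512; exercise value = 33.1250 > continuation, so V_ud = 33.1250 (exercise)
Node dd (S = 61.88): continuation = 1/1.07·[0.8000·56.8438 + 0.2000·81.5938] = 57.7512; exercise value = 66.1250 > continuation, so V_dd = 66.1250 (exercise)
Node u (S = 126.5): continuation = 1/1.07·[0.8000·3.5315 + 0.2000·33.1250] = 8.8320; exercise value = 1.5000 ≤ continuation, so V_u = 8.8320
Node d (S = 82.5): continuation = 1/1.07·[0.8000·33.1250 + 0.2000·66.1250] = 37.1262; exercise value = 45.5000 > continuation, so V_d = 45.5000 (exercise)
Node 0 (S = 110): continuation = 1/1.07·[0.8000·8.8320 + 0.2000·45.5000] = 15.1080; exercise value = 18.0000 > continuation, so V_0 = 18.0000 (exercise)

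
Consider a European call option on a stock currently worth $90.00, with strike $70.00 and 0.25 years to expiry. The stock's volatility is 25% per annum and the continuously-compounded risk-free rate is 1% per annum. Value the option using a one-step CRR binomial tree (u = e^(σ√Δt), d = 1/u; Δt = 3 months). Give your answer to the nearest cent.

CRR parameters: u = e^(σ√Δt) = e^(0.25·√0.25) = 1.1331, d = 1/u = 0.8825
Per-period rate: rΔt = 0.01·0.25 = 0.0025, so R = e^0.0025 = 1.0025
Risk-neutral probability p = (e^0.0025 − 0.8825)/(1.1331 − 0.8825) = 0.1200/0.2507 = 0.4788
Terminal stock prices: S_u = 102, S_d = 79.42
Terminal payoffs (S − K): max(31.98, 0) = 31.98, max(9.425, 0) = 9.425
Node 0 (S = 90): V_0 = e^(−0.0025)·[0.4788·31.9834 + 0.5212·9.4247] = 20.1748

$20.17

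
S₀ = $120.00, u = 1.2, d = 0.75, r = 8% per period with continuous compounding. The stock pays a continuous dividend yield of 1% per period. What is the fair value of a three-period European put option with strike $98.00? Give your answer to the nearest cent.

$3.16

Per-period risk-free factor R = e^0.08 = 1.0833; dividend-adjusted growth = e^(0.08−0.01) = 1.0725.
Risk-neutral probability p = (1.0725 − 0.75)/(1.2 − 0.75) = 0.3225/0.4500 = 0.7167
Terminal stock prices: S_uuu = 207.4, S_uud = 129.6, S_udd = 81, S_ddd = 50.62
Terminal payoffs (K − S): max(-109.4, 0) = 0, max(-31.6, 0) = 0, max(17, 0) = 17, max(47.38, 0) = 47.38
Node uu (S = 172.8): V_uu = e^(−0.08)·[0.7167·0.0000 + 0.2833·0.0000] = 0.0000
Node ud (S = 108): V_ud = e^(−0.08)·[0.7167·0.0000 + 0.2833·17.0000] = 4.4461
Node dd (S = 67.5): V_dd = e^(−0.08)·[0.7167·17.0000 + 0.2833·47.3750] = 23.6370
Node u (S = 144): V_u = e^(−0.08)·[0.7167·0.0000 + 0.2833·4.4461] = 1.1628
Node d (S = 90): V_d = e^(−0.08)·[0.7167·4.4461 + 0.2833·23.6370] = 9.1233
Node 0 (S = 120): V_0 = e^(−0.08)·[0.7167·1.1628 + 0.2833·9.1233] = 3.1553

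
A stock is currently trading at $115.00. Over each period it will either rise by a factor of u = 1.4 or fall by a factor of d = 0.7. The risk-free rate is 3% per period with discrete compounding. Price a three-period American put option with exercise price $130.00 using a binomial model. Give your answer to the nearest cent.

$31.72

Risk-neutral probability p = (1 + 0.03 − 0.7)/(1.4 − 0.7) = 0.3300/0.7000 = 0.4714
Terminal stock prices: S_uuu = 315.6, S_uud = 157.8, S_udd = 78.89, S_ddd = 39.44
Terminal payoffs (K − S): max(-185.6, 0) = 0, max(-27.78, 0) = 0, max(51.11, 0) = 51.11, max(90.56, 0) = 90.56
Node uu (S = 225.4): continuation = 1/1.03·[0.4714·0.0000 + 0.5286·0.0000] = 0.0000; exercise value = 0.0000 ≤ continuation, so V_uu = 0.0000
Node ud (S = 112.7): continuation = 1/1.03·[0.4714·0.0000 + 0.5286·51.1100] = 26.2284; exercise value = 17.3000 ≤ continuation, so V_ud = 26.2284
Node dd (S = 56.35): continuation = 1/1.03·[0.4714·51.1100 + 0.5286·90.5550] = 69.8636; exercise value = 73.6500 > continuation, so V_dd = 73.6500 (exercise)
Node u (S = 161): continuation = 1/1.03·[0.4714·0.0000 + 0.5286·26.2284] = 13.4598; exercise value = 0.0000 ≤ continuation, so V_u = 13.4598
Node d (S = 80.5): continuation = 1/1.03·[0.4714·26.2284 + 0.5286·73.6500] = 49.8001; exercise value = 49.5000 ≤ continuation, so V_d = 49.8001
Node 0 (S = 115): continuation = 1/1.03·[0.4714·13.4598 + 0.5286·49.8001] = 31.7168; exercise value = 15.0000 ≤ continuation, so V_0 = 31.7168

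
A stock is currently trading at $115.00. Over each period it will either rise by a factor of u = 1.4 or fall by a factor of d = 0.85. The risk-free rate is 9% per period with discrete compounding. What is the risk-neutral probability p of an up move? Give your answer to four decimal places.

p = 0.4364

Risk-neutral probability p = (1 + 0.09 − 0.85)/(1.4 − 0.85) = 0.2400/0.5500 = 0.4364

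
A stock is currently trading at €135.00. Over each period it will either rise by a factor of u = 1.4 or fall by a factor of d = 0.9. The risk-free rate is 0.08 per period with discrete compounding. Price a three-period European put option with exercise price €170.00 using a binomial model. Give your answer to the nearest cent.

€20.83

Risk-neutral probability p = (1 + 0.08 − 0.9)/(1.4 − 0.9) = 0.1800/0.5000 = 0.3600
Terminal stock prices: S_uuu = 370.4, S_uud = 238.1, S_udd = 153.1, S_ddd = 98.42
Terminal payoffs (K − S): max(-200.4, 0) = 0, max(-68.14, 0) = 0, max(16.91, 0) = 16.91, max(71.58, 0) = 71.58
Node uu (S = 264.6): V_uu = 1/1.08·[0.3600·0.0000 + 0.6400·0.0000] = 0.0000
Node ud (S = 170.1): V_ud = 1/1.08·[0.3600·0.0000 + 0.6400·16.9100] = 10.0207
Node dd (S = 109.4): V_dd = 1/1.08·[0.3600·16.9100 + 0.6400·71.5850] = 48.0574
Node u (S = 189): V_u = 1/1.08·[0.3600·0.0000 + 0.6400·10.0207] = 5.9382
Node d (S = 121.5): V_d = 1/1.08·[0.3600·10.0207 + 0.6400·48.0574] = 31.8187
Node 0 (S = 135): V_0 = 1/1.08·[0.3600·5.9382 + 0.6400·31.8187] = 20.8349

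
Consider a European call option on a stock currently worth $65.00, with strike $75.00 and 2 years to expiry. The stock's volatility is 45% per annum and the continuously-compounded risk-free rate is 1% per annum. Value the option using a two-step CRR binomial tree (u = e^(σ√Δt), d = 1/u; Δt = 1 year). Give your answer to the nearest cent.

$13.32

CRR parameters: u = e^(σ√Δt) = e^(0.45·√1) = 1.5683, d = 1/u = 0.6376
Per-period rate: rΔt = 0.01·1 = 0.01, so R = e^0.01 = 1.0101
Risk-neutral probability p = (e^0.01 − 0.6376)/(1.5683 − 0.6376) = 0.3724/0.9307 = 0.4002
Terminal stock prices: S_uu = 159.9, S_ud = 65, S_dd = 26.43
Terminal payoffs (S − K): max(84.87, 0) = 84.87, max(-10, 0) = 0, max(-48.57, 0) = 0
Node u (S = 101.9): V_u = e^(−0.01)·[0.4002·84.8742 + 0.5998·0.0000] = 33.6253
Node d (S = 41.45): V_d = e^(−0.01)·[0.4002·0.0000 + 0.5998·0.0000] = 0.0000
Node 0 (S = 65): V_0 = e^(−0.01)·[0.4002·33.6253 + 0.5998·0.0000] = 13.3216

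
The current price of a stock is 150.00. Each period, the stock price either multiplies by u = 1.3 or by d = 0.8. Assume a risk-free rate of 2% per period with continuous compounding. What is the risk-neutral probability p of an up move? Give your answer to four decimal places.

p = 0.4404

Risk-neutral probability p = (e^0.02 − 0.8)/(1.3 − 0.8) = 0.2202/0.5000 = 0.4404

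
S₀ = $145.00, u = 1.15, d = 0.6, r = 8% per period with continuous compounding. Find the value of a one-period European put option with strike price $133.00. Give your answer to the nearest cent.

Risk-neutral probability p = (e^0.08 − 0.6)/(1.15 − 0.6) = 0.4833/0.5500 = 0.8787
Terminal stock prices: S_u = 166.8, S_d = 87
Terminal payoffs (K − S): max(-33.75, 0) = 0, max(46, 0) = 46
Node 0 (S = 145): V_0 = e^(−0.08)·[0.8787·0.0000 + 0.1213·46.0000] = 5.1506

$5.15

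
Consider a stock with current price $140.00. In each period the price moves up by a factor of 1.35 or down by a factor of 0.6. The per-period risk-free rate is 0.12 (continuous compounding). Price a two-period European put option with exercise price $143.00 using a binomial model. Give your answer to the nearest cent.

$16.13

Risk-neutral probability p = (e^0.12 − 0.6)/(1.35 − 0.6) = 0.5275/0.7500 = 0.7033
Terminal stock prices: S_uu = 255.2, S_ud = 113.4, S_dd = 50.4
Terminal payoffs (K − S): max(-112.2, 0) = 0, max(29.6, 0) = 29.6, max(92.6, 0) = 92.6
Node u (S = 189): V_u = e^(−0.12)·[0.7033·0.0000 + 0.2967·29.6000] = 7.7885
Node d (S = 84): V_d = e^(−0.12)·[0.7033·29.6000 + 0.2967·92.6000] = 42.8296
Node 0 (S = 140): V_0 = e^(−0.12)·[0.7033·7.7885 + 0.2967·42.8296] = 16.1279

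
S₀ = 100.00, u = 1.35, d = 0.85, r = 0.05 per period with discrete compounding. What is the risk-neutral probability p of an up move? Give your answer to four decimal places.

p = 0.4000

Risk-neutral probability p = (1 + 0.05 − 0.85)/(1.35 − 0.85) = 0.2000/0.5000 = 0.4000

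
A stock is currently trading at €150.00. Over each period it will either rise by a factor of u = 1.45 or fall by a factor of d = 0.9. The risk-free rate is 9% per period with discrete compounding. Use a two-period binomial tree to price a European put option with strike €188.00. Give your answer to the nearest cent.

Risk-neutral probability p = (1 + 0.09 − 0.9)/(1.45 − 0.9) = 0.1900/0.5500 = 0.3455
Terminal stock prices: S_uu = 315.4, S_ud = 195.8, S_dd = 121.5
Terminal payoffs (K − S): max(-127.4, 0) = 0, max(-7.75, 0) = 0, max(66.5, 0) = 66.5
Node u (S = 217.5): V_u = 1/1.09·[0.3455·0.0000 + 0.6545·0.0000] = 0.0000
Node d (S = 135): V_d = 1/1.09·[0.3455·0.0000 + 0.6545·66.5000] = 39.9333
Node 0 (S = 150): V_0 = 1/1.09·[0.3455·0.0000 + 0.6545·39.9333] = 23.9799

€23.98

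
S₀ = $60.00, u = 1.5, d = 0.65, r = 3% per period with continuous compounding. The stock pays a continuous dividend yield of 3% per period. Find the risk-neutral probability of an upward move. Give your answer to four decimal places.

p = 0.4118

Per-period risk-free factor R = e^0.03 = 1.0305; dividend-adjusted growth = e^(0.03−0.03) = 1.0000.
Risk-neutral probability p = (1.0000 − 0.65)/(1.5 − 0.65) = 0.3500/0.8500 = 0.4118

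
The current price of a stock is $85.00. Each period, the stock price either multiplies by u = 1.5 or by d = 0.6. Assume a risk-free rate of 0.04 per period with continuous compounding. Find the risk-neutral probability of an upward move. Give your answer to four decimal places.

p = 0.4898

Risk-neutral probability p = (e^0.04 − 0.6)/(1.5 − 0.6) = 0.4408/0.9000 = 0.4898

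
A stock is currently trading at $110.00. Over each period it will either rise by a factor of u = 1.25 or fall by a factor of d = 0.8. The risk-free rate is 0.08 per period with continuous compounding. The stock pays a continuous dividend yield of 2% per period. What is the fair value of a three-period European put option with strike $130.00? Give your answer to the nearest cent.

$14.32

Per-period risk-free factor R = e^0.08 = 1.0833; dividend-adjusted growth = e^(0.08−0.02) = 1.0618.
Risk-neutral probability p = (1.0618 − 0.8)/(1.25 − 0.8) = 0.2618/0.4500 = 0.5819
Terminal stock prices: S_uuu = 214.8, S_uud = 137.5, S_udd = 88, S_ddd = 56.32
Terminal payoffs (K − S): max(-84.84, 0) = 0, max(-7.5, 0) = 0, max(42, 0) = 42, max(73.68, 0) = 73.68
Node uu (S = 171.9): V_uu = e^(−0.08)·[0.5819·0.0000 + 0.4181·0.0000] = 0.0000
Node ud (S = 110): V_ud = e^(−0.08)·[0.5819·0.0000 + 0.4181·42.0000] = 16.2117
Node dd (S = 70.4): V_dd = e^(−0.08)·[0.5819·42.0000 + 0.4181·73.6800] = 50.9991
Node u (S = 137.5): V_u = e^(−0.08)·[0.5819·0.0000 + 0.4181·16.2117] = 6.2576
Node d (S = 88): V_d = e^(−0.08)·[0.5819·16.2117 + 0.4181·50.9991] = 28.3930
Node 0 (S = 110): V_0 = e^(−0.08)·[0.5819·6.2576 + 0.4181·28.3930] = 14.3206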